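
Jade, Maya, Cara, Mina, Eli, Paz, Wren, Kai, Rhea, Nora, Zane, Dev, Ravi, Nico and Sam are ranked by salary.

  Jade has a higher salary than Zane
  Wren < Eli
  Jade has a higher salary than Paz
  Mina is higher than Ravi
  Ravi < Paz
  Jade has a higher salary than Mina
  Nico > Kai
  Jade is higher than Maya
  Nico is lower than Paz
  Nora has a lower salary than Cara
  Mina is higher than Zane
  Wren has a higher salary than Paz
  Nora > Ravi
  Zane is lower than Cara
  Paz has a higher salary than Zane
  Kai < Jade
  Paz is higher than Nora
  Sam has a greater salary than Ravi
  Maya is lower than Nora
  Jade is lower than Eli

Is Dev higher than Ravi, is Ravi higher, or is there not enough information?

Following every chain through Ravi: above Ravi we get Sam, Nora, Mina, Cara, Paz, Wren, Jade, Eli.
Dev is not reached, and no chain runs the other way from Dev to Ravi.
So the given relations leave the order of Ravi and Dev undetermined.

undetermined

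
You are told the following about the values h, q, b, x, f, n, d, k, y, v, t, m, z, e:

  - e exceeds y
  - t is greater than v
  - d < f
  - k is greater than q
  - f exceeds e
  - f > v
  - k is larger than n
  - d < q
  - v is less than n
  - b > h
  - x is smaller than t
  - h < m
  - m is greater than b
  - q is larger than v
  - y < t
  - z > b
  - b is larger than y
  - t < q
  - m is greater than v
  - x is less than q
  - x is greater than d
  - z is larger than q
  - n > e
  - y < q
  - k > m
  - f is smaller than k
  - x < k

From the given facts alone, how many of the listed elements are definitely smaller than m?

From m the given relations immediately reach h, v, b.
From those, y — 4 in total.
No other element is forced below m by the given relations, so the count is 4.

4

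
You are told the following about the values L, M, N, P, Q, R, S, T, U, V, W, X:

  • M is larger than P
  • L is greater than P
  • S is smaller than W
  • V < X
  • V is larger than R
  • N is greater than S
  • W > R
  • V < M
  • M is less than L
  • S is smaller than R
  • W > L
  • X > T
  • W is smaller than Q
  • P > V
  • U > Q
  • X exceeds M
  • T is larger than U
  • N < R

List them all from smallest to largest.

S < N < R < V < P < M < L < W < Q < U < T < X

Nothing is placed below S, so it is least; from there S < N; N < R; R < V; V < P; P < M; M < L; L < W; W < Q; Q < U; U < T; T < X, each given directly.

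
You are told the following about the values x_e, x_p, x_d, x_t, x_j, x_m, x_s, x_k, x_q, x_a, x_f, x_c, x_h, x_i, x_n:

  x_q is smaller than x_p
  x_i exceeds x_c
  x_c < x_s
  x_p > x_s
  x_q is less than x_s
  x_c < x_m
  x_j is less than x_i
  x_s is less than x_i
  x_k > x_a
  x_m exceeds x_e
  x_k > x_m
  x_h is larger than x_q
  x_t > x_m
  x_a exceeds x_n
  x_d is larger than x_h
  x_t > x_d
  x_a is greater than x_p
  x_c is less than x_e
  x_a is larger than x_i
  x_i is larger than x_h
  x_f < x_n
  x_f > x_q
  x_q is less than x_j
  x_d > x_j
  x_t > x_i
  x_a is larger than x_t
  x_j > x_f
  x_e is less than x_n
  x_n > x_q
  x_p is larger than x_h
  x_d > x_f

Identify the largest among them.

x_k

Chaining downward from x_k: directly below it, x_m, x_a; then x_c, x_e, x_p, x_n, x_i, x_t; then x_q, x_h, x_s, x_f, x_j, x_d.
That covers every other element, and nothing is given above x_k, so x_k is the largest.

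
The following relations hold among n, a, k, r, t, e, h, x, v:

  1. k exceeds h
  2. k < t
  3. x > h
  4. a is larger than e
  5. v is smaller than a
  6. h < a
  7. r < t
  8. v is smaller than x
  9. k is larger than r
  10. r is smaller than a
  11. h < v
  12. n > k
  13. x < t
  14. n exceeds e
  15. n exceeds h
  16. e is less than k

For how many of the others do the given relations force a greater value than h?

6

Directly above h: v, k, n, x, a.
One step further: t (6 so far).
Nothing else is reachable above h; 6 in all.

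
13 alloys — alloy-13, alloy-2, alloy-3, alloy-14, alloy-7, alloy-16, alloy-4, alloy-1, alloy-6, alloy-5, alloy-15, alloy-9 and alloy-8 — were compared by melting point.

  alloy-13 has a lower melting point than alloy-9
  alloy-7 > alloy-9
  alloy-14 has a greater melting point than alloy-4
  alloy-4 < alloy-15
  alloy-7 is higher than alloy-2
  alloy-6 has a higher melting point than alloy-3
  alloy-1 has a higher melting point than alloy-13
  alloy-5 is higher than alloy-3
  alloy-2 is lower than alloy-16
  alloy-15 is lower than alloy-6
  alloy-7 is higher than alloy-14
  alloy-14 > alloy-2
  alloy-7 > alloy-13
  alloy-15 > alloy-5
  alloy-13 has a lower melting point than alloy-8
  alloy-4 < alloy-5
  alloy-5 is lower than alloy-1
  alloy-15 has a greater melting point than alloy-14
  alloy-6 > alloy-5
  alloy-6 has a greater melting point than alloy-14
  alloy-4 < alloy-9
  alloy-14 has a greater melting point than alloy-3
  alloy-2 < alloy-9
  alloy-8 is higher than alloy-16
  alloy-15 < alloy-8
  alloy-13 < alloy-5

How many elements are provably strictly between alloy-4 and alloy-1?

Chaining upward from alloy-4 reaches: alloy-9, alloy-5, alloy-14, alloy-7, alloy-15, alloy-8, alloy-6.
Chaining downward from alloy-1 reaches: alloy-3, alloy-13, alloy-5.
Strictly between alloy-4 and alloy-1 are those in both lists: alloy-5 — 1 element.

1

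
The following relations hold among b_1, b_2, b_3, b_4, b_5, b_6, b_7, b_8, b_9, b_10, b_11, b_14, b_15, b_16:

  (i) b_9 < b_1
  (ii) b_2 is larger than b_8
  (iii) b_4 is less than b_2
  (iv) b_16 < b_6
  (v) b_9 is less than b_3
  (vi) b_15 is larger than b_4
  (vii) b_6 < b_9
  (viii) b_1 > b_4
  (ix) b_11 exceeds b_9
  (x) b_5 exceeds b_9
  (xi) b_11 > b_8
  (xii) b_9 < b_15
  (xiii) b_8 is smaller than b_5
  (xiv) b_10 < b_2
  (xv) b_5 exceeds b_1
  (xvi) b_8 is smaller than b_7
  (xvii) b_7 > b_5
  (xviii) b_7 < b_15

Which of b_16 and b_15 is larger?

b_15

The relevant relations are b_16 < b_6; b_6 < b_9; b_9 < b_1; b_1 < b_5; b_5 < b_7; b_7 < b_15.
Chaining these gives b_16 < b_6 < b_9 < b_1 < b_5 < b_7 < b_15.
So b_16 < b_15; b_15 is the larger of the two.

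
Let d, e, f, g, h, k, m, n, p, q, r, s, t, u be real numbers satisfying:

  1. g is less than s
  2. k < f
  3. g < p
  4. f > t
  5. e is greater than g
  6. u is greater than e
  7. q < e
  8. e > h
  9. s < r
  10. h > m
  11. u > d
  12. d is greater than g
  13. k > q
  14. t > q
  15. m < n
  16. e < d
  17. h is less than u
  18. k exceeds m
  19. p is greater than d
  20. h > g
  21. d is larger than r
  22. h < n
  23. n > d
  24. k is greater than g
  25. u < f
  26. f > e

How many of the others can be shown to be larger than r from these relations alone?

Directly above r: d.
One step further: u, n, p (4 so far).
One step further: f (5 so far).
No other element is forced above r by the given relations, so the count is 5.

5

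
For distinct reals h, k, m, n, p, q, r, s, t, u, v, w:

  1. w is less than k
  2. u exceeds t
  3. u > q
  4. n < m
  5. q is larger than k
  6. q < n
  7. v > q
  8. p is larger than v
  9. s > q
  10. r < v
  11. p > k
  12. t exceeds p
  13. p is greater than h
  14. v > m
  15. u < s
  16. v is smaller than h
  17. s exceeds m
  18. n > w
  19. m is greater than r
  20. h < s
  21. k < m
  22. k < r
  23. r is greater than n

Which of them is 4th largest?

The consecutive relations fix a unique order: w < k < q < n < r < m < v < h < p < t < u < s.
Counting 4 from the largest end gives p.

p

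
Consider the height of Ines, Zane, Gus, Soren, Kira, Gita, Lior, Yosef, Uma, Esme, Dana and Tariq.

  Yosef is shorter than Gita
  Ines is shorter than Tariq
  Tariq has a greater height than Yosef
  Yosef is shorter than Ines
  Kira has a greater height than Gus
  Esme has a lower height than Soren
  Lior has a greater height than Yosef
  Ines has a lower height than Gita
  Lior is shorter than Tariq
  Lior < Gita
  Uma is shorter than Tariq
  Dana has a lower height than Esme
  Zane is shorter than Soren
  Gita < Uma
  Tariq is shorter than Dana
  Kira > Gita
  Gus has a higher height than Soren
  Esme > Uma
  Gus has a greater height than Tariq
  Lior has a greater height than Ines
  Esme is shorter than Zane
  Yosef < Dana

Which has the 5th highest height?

Chaining the given pairs: Yosef < Ines < Lior < Gita < Uma < Tariq < Dana < Esme < Zane < Soren < Gus < Kira.
Counting 5 from the largest end gives Esme.

Esme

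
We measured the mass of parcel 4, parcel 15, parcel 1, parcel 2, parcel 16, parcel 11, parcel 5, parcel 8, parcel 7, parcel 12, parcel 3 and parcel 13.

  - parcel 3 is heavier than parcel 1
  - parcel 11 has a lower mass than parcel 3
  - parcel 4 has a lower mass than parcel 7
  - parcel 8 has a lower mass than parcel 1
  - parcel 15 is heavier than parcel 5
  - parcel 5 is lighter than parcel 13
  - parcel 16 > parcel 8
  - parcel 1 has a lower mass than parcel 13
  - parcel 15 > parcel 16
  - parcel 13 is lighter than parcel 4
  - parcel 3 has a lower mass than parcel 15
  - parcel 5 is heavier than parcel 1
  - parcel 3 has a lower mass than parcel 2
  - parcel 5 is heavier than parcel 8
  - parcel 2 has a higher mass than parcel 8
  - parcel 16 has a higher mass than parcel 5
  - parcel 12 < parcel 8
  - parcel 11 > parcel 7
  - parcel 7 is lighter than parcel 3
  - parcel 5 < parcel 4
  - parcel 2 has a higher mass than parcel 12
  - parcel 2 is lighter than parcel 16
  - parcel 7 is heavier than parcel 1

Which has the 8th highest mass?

parcel 13

Chaining the given pairs: parcel 12 < parcel 8 < parcel 1 < parcel 5 < parcel 13 < parcel 4 < parcel 7 < parcel 11 < parcel 3 < parcel 2 < parcel 16 < parcel 15.
Counting 8 from the largest end gives parcel 13.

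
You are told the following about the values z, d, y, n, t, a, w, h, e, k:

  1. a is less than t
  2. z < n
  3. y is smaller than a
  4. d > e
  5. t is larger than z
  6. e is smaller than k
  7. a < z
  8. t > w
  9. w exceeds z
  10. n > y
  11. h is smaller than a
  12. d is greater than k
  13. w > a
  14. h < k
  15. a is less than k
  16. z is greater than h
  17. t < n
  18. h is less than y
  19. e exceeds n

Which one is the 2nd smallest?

Chaining the given pairs: h < y < a < z < w < t < n < e < k < d.
Counting 2 from the smallest end gives y.

y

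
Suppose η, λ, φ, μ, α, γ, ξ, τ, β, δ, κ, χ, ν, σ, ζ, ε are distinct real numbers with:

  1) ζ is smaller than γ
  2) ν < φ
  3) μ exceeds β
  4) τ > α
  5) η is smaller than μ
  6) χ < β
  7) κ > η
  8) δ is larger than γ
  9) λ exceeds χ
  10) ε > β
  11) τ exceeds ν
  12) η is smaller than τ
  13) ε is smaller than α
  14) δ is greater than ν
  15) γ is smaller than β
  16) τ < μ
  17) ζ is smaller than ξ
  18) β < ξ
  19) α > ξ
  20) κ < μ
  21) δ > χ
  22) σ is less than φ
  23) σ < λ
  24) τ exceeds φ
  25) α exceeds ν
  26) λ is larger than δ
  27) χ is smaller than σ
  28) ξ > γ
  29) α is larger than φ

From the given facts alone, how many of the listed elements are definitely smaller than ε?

From ε the given relations immediately reach β.
From those, χ, γ — 3 in total.
From those, ζ — 4 in total.
Nothing else is reachable below ε; 4 in all.

4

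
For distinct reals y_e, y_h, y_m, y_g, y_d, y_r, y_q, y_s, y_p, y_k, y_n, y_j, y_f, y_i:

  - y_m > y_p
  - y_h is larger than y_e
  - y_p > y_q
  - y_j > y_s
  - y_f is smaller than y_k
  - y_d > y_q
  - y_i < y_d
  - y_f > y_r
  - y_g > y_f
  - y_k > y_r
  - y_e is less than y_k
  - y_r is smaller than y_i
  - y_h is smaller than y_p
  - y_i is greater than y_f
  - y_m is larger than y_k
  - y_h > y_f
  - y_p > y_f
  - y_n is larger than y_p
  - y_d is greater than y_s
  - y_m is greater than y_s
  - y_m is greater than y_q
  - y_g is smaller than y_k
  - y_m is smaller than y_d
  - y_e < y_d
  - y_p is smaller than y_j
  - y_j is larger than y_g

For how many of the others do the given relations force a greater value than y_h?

5

From y_h the given relations immediately reach y_p.
From those, y_n, y_m, y_j — 4 in total.
From those, y_d — 5 in total.
No other element is forced above y_h by the given relations, so the count is 5.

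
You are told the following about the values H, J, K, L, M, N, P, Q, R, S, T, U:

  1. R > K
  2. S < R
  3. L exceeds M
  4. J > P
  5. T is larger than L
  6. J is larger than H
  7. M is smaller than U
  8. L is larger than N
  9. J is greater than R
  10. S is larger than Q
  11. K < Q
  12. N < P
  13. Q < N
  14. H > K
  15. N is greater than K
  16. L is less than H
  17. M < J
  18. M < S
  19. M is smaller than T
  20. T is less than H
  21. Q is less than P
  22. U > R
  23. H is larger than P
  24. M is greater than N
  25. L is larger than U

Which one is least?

Chaining upward from K: directly above it, Q, N, R, H; then P, M, S, U, L, J; then T.
That covers every other element, and nothing is given below K, so K is the least.

K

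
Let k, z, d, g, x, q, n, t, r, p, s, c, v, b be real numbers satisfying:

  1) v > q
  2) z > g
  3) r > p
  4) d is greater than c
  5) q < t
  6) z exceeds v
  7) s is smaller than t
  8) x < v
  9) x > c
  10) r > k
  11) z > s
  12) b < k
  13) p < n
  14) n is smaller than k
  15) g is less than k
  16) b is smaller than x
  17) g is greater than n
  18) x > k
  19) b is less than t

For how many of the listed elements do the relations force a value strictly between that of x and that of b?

Chaining upward from b reaches: k, r, t, v, z.
Chaining downward from x reaches: p, n, g, k, c.
Strictly between b and x are those in both lists: k — 1 element.

1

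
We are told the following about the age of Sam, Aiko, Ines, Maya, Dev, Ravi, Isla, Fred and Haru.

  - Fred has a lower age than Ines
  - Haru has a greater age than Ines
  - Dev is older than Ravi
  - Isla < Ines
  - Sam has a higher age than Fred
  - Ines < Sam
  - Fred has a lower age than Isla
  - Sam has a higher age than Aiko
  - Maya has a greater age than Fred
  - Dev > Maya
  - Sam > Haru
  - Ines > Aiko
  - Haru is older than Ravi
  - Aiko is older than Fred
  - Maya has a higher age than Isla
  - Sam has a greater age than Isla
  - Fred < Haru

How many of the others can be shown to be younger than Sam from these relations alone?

6

From Sam the given relations immediately reach Fred, Isla, Aiko, Ines, Haru.
From those, Ravi — 6 in total.
No other element is forced below Sam by the given relations, so the count is 6.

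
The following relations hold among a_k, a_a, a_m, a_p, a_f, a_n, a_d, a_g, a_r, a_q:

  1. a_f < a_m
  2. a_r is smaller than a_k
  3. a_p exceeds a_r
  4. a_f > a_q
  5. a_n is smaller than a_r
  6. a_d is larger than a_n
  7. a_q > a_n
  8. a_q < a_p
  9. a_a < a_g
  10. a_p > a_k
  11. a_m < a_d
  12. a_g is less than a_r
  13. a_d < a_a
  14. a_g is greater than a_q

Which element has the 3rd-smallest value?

a_f

The consecutive relations fix a unique order: a_n < a_q < a_f < a_m < a_d < a_a < a_g < a_r < a_k < a_p.
The 3rd smallest is a_f.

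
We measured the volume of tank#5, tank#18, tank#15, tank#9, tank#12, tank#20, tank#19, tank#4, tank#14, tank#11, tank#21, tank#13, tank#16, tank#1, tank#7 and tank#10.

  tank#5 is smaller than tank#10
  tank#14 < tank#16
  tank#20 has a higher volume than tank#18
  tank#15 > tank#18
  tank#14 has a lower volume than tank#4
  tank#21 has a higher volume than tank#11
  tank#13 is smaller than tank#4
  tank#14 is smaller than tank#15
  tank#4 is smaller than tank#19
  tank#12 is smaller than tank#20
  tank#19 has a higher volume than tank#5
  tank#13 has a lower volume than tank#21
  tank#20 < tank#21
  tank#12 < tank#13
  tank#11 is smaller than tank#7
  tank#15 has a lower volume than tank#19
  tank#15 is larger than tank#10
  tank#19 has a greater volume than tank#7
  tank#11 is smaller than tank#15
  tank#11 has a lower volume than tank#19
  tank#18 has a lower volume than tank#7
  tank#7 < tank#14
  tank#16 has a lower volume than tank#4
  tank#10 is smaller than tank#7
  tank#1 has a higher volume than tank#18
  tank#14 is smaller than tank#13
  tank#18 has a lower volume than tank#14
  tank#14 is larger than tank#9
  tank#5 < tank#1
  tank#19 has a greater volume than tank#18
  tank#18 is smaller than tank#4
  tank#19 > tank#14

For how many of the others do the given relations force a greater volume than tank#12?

5

From tank#12 the given relations immediately reach tank#13, tank#20.
From those, tank#21, tank#4 — 4 in total.
From those, tank#19 — 5 in total.
No other element is forced above tank#12 by the given relations, so the count is 5.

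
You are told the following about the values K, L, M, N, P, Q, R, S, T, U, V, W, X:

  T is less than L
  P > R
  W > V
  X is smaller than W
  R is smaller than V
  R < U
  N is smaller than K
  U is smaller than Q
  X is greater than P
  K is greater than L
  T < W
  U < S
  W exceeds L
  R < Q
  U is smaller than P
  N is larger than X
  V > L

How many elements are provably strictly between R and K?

4

The relations place R below K. An element lies strictly between them when it is forced above R and also forced below K.
Above R: {U, P, Q, X, N, S, V, W}. Below K: {U, P, T, X, L, N}.
Intersection: {U, P, X, N} — 4.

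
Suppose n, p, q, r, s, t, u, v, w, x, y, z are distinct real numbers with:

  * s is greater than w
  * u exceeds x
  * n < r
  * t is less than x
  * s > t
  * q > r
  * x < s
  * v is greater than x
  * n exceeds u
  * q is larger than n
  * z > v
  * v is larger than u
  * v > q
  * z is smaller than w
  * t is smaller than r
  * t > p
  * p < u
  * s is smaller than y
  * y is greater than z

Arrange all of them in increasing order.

p < t < x < u < n < r < q < v < z < w < s < y

Nothing is placed below p, so it is least; from there p < t; t < x; x < u; u < n; n < r; r < q; q < v; v < z; z < w; w < s; s < y, each given directly.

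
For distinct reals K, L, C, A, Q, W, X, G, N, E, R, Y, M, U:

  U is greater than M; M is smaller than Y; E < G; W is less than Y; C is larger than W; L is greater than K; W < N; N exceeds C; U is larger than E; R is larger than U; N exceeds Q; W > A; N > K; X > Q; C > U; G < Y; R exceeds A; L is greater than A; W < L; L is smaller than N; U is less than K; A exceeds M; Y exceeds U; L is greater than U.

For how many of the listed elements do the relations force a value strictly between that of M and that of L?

4

Chaining upward from M reaches: A, U, W, C, K, Y, N, R.
Chaining downward from L reaches: E, A, U, W, K.
Strictly between M and L are those in both lists: A, U, W, K — 4 elements.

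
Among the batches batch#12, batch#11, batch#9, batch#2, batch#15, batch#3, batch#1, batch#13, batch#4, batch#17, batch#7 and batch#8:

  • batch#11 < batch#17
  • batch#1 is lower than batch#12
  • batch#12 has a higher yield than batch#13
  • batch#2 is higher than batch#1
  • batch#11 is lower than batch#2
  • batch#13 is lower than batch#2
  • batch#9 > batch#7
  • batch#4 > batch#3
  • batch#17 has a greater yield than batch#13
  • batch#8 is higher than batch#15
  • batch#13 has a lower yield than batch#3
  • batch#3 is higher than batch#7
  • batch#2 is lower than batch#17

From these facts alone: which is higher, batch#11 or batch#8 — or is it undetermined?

undetermined

Following every chain through batch#11: above batch#11 we get batch#2, batch#17.
batch#8 is not reached, and no chain runs the other way from batch#8 to batch#11.
So the given relations leave the order of batch#11 and batch#8 undetermined.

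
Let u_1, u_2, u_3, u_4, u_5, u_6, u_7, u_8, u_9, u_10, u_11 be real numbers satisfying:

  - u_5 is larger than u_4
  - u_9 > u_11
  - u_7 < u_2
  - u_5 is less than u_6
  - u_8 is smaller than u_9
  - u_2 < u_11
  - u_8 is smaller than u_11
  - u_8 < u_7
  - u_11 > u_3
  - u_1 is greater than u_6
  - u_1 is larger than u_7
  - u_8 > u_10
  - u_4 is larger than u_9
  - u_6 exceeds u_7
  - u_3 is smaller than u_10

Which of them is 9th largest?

Chaining the given pairs: u_3 < u_10 < u_8 < u_7 < u_2 < u_11 < u_9 < u_4 < u_5 < u_6 < u_1.
Counting 9 from the largest end gives u_8.

u_8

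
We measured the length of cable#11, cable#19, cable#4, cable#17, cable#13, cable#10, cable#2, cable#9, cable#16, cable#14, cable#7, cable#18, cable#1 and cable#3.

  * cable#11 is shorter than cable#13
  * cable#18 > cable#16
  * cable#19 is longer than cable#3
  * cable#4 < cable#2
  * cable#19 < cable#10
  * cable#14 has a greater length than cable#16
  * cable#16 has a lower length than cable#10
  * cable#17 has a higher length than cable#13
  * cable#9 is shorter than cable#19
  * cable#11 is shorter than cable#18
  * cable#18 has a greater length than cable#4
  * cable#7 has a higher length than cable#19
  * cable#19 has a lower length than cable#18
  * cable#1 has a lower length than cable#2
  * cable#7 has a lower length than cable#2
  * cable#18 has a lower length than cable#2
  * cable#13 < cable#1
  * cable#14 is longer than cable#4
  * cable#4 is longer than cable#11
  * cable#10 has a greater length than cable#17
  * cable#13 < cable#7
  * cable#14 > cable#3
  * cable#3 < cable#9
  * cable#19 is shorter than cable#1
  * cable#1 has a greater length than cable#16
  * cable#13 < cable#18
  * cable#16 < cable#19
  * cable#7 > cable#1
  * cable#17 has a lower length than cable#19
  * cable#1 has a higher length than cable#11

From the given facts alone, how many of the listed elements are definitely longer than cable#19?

5

The elements the relations force above cable#19 are cable#1, cable#7, cable#18, cable#10, cable#2 — no chain reaches any other.
That is 5.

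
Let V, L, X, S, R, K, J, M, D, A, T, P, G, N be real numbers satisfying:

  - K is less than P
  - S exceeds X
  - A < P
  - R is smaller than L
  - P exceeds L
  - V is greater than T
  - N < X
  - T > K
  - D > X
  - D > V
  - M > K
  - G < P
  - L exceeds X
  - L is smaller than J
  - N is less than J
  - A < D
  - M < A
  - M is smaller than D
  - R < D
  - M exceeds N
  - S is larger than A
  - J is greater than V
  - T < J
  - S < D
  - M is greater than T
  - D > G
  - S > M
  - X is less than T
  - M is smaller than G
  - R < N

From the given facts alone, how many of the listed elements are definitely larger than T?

8

From T the given relations immediately reach M, V, J.
From those, A, S, G, D — 7 in total.
From those, P — 8 in total.
Nothing else is reachable above T; 8 in all.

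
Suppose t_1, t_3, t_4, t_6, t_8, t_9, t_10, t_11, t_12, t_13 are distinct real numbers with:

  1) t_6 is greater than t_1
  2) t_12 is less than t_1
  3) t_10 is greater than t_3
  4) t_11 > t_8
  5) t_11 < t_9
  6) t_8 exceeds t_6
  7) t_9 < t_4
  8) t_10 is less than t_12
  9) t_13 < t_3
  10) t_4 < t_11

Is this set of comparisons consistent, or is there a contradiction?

We have t_4 < t_11 stated directly, yet also t_11 < t_9 < t_4 by chaining the others — so t_11 < t_4. Contradiction.

inconsistent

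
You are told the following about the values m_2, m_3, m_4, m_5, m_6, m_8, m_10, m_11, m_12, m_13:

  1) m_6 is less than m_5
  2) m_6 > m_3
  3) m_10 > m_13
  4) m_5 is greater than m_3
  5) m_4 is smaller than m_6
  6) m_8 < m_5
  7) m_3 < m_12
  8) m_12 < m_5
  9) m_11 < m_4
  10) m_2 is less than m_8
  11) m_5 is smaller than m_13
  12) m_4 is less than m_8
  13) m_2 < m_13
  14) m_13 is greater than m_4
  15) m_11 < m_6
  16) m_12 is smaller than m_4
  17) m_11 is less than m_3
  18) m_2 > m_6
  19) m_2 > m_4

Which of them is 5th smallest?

m_6

Piecing the relations together gives one ordering: m_11 < m_3 < m_12 < m_4 < m_6 < m_2 < m_8 < m_5 < m_13 < m_10.
The 5th smallest is m_6.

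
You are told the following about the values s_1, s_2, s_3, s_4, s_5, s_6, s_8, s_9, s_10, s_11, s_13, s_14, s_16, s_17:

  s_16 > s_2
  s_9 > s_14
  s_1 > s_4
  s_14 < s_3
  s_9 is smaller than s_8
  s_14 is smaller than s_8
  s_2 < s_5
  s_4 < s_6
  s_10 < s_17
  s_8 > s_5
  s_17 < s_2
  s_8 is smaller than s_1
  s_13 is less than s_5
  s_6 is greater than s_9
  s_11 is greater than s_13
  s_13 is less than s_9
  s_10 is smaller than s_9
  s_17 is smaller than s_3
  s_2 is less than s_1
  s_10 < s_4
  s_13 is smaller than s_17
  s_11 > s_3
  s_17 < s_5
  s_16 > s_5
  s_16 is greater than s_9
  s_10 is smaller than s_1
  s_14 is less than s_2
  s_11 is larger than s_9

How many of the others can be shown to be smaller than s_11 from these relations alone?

6

From s_11 the given relations immediately reach s_13, s_3, s_9.
From those, s_10, s_17, s_14 — 6 in total.
Nothing else is reachable below s_11; 6 in all.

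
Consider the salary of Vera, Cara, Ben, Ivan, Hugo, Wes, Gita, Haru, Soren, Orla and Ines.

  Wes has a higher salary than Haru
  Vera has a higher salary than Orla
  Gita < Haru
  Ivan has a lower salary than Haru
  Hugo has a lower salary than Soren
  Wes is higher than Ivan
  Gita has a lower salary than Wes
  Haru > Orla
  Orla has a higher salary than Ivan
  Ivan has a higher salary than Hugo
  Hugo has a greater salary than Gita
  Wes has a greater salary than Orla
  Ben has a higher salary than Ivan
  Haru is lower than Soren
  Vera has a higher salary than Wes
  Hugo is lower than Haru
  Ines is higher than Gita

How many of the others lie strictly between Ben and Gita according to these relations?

Chaining upward from Gita reaches: Hugo, Ivan, Orla, Haru, Ines, Wes, Soren, Vera.
Chaining downward from Ben reaches: Hugo, Ivan.
Strictly between Gita and Ben are those in both lists: Hugo, Ivan — 2 elements.

2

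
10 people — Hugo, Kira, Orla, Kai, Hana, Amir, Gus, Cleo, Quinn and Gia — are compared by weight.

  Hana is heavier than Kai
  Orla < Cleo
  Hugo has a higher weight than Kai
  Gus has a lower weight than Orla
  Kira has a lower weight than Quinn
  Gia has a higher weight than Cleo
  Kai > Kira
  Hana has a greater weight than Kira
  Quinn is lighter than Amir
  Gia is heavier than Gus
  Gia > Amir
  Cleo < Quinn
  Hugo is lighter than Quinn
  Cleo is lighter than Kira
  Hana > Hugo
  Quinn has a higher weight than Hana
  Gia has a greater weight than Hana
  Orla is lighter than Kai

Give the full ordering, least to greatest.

Each adjacent pair is fixed by a given relation: Gus < Orla; Orla < Cleo; Cleo < Kira; Kira < Kai; Kai < Hugo; Hugo < Hana; Hana < Quinn; Quinn < Amir; Amir < Gia. Chaining them end to end gives the full order.

Gus < Orla < Cleo < Kira < Kai < Hugo < Hana < Quinn < Amir < Gia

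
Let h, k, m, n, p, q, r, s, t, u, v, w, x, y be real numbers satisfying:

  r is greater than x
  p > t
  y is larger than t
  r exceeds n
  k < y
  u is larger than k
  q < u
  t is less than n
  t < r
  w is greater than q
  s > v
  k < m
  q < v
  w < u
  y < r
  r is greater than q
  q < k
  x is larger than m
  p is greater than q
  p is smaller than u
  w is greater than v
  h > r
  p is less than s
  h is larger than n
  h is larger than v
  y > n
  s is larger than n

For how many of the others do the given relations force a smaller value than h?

The elements the relations force below h are q, k, m, x, v, t, n, y, r — no chain reaches any other.
That is 9.

9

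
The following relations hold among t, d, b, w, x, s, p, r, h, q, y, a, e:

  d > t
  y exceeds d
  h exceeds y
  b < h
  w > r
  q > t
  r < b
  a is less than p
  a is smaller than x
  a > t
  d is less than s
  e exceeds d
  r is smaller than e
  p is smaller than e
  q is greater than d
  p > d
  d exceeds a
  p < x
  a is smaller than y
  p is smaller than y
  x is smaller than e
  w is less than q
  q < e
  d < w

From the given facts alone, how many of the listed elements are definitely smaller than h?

From h the given relations immediately reach b, y.
From those, a, r, d, p — 6 in total.
From those, t — 7 in total.
No other element is forced below h by the given relations, so the count is 7.

7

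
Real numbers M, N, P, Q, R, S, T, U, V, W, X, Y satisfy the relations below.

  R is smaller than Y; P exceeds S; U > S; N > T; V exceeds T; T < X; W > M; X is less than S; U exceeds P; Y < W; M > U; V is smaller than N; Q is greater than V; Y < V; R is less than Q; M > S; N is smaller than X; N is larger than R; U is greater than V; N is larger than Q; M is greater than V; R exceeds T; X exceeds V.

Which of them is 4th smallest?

Piecing the relations together gives one ordering: T < R < Y < V < Q < N < X < S < P < U < M < W.
The 4th smallest is V.

V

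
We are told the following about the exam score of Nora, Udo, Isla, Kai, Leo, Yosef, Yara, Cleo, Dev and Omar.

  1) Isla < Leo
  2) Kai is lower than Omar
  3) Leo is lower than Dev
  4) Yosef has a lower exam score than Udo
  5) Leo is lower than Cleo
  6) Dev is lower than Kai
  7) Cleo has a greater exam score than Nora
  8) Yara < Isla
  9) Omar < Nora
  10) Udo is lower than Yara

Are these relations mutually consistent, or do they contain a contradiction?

The single ordering Yosef < Udo < Yara < Isla < Leo < Dev < Kai < Omar < Nora < Cleo satisfies every listed relation, so no contradiction arises.

consistent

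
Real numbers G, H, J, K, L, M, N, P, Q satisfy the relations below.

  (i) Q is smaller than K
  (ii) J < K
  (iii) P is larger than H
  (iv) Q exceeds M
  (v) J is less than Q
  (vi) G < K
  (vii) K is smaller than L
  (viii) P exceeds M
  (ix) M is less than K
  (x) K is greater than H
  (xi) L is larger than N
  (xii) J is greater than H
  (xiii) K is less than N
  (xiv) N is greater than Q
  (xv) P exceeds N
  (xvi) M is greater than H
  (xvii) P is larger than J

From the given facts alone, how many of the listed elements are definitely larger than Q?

4

Directly above Q: K, N.
One step further: P, L (4 so far).
No other element is forced above Q by the given relations, so the count is 4.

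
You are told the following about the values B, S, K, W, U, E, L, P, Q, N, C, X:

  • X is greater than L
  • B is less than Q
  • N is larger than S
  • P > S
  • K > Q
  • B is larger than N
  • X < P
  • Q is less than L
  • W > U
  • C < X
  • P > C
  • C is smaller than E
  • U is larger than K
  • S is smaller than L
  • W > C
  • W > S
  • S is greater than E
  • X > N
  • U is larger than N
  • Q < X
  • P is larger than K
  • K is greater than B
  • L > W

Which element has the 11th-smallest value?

X

Chaining the given pairs: C < E < S < N < B < Q < K < U < W < L < X < P.
The 11th smallest is X.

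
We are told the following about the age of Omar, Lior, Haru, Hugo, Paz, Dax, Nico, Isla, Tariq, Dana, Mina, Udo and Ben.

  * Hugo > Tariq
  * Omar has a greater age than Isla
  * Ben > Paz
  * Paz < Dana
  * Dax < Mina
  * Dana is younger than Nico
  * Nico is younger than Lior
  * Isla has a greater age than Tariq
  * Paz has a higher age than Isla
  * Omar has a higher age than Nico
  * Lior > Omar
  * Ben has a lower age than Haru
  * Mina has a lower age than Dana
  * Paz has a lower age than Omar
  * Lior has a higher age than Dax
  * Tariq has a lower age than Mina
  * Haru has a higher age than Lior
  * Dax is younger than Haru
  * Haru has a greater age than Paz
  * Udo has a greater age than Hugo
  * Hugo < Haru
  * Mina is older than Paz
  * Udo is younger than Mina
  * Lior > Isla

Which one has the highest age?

Chaining downward from Haru: directly below it, Dax, Hugo, Paz, Ben, Lior; then Tariq, Isla, Nico, Omar; then Dana; then Mina; then Udo.
That covers every other element, and nothing is given above Haru, so Haru is the highest age.

Haru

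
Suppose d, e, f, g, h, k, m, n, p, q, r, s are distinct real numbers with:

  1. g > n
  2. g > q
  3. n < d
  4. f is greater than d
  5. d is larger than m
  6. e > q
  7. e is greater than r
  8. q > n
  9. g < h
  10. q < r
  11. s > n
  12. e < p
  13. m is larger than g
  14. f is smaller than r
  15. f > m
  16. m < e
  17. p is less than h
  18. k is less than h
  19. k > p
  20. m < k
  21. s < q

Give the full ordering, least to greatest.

n < s < q < g < m < d < f < r < e < p < k < h

Each adjacent pair is fixed by a given relation: n < s; s < q; q < g; g < m; m < d; d < f; f < r; r < e; e < p; p < k; k < h. Chaining them end to end gives the full order.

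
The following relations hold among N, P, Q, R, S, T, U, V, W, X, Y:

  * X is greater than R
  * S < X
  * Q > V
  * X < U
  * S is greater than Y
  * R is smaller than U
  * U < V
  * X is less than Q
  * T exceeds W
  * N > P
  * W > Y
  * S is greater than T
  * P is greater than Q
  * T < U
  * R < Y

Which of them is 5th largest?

U

Piecing the relations together gives one ordering: R < Y < W < T < S < X < U < V < Q < P < N.
The 5th largest is U.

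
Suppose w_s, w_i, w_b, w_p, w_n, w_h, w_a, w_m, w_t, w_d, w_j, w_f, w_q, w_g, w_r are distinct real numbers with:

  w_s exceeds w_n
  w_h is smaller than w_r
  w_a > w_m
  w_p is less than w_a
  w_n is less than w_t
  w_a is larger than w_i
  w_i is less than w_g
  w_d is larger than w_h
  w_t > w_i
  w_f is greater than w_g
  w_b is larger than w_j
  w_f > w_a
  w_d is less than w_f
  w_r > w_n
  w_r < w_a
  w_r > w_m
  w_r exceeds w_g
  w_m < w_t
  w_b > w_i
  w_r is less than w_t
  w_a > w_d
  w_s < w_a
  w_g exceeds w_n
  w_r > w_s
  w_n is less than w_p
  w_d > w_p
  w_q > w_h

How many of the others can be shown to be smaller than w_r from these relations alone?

6

From w_r the given relations immediately reach w_m, w_n, w_h, w_g, w_s.
From those, w_i — 6 in total.
Nothing else is reachable below w_r; 6 in all.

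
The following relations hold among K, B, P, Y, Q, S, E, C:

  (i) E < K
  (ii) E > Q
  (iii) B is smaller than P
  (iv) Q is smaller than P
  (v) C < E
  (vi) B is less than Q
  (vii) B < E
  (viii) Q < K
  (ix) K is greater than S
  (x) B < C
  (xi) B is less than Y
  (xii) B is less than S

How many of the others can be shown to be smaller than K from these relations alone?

Directly below K: S, Q, E.
One step further: B, C (5 so far).
Nothing else is reachable below K; 5 in all.

5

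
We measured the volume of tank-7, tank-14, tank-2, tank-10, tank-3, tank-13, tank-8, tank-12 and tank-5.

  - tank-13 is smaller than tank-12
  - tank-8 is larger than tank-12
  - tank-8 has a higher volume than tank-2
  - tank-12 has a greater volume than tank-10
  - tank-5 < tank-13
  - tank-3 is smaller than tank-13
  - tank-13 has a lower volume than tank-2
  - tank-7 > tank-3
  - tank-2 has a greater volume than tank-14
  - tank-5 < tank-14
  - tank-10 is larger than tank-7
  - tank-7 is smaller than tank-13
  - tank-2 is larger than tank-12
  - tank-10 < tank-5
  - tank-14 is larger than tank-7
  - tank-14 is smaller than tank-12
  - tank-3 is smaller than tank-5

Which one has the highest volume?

Chaining downward from tank-8: directly below it, tank-12, tank-2; then tank-10, tank-14, tank-13; then tank-3, tank-7, tank-5.
That covers every other element, and nothing is given above tank-8, so tank-8 is the highest volume.

tank-8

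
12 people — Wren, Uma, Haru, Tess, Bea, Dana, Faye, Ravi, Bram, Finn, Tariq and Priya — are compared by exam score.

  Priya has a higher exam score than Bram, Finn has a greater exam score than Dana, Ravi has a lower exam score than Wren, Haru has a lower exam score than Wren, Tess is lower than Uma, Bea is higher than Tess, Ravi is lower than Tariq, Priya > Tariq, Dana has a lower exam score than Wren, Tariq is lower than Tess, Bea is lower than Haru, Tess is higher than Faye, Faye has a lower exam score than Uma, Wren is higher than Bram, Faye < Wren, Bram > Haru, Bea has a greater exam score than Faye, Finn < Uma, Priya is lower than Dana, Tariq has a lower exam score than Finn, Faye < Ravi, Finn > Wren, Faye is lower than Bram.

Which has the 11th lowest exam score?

Finn

Piecing the relations together gives one ordering: Faye < Ravi < Tariq < Tess < Bea < Haru < Bram < Priya < Dana < Wren < Finn < Uma.
Counting 11 from the smallest end gives Finn.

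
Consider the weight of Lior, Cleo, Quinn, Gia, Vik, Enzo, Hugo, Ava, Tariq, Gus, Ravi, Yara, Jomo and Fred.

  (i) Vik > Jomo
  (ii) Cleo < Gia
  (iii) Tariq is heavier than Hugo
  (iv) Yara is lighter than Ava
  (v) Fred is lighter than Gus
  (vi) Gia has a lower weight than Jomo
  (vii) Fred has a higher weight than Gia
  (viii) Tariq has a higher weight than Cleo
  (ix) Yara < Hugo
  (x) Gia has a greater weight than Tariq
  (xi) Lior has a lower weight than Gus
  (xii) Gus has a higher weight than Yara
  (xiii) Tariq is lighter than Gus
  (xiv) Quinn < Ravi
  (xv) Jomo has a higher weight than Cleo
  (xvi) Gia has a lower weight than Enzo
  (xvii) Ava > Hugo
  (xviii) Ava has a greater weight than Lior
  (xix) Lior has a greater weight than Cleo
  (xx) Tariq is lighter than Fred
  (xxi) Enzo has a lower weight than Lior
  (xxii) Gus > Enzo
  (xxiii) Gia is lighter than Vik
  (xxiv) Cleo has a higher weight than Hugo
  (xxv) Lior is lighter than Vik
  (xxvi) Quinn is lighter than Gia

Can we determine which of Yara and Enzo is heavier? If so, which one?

Enzo

Link the given pairs in sequence: Yara < Hugo; Hugo < Cleo; Cleo < Tariq; Tariq < Gia; Gia < Enzo.
Together: Yara < Hugo < Cleo < Tariq < Gia < Enzo.
So Enzo is heavier.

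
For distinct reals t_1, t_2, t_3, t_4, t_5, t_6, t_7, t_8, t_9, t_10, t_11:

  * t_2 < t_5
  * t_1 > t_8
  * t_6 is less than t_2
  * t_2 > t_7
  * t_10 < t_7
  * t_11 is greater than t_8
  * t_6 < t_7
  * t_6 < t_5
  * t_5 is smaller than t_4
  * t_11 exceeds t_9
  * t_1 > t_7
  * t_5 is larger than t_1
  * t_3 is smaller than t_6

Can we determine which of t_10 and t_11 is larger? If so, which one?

Following every chain through t_10: above t_10 we get t_7, t_2, t_1, t_5, t_4.
t_11 is not reached, and no chain runs the other way from t_11 to t_10.
So the given relations leave the order of t_10 and t_11 undetermined.

undetermined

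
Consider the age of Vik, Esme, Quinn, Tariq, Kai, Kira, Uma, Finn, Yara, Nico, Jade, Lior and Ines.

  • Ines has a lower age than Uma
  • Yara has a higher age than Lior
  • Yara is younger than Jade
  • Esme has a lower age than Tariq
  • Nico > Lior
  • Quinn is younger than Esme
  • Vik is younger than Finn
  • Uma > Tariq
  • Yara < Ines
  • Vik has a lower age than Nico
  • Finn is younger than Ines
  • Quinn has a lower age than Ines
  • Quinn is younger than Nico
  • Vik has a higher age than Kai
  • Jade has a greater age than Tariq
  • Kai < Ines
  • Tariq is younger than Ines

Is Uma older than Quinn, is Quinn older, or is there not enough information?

Uma

Chaining the given relations: Quinn < Esme < Tariq < Ines < Uma.
So Uma is older.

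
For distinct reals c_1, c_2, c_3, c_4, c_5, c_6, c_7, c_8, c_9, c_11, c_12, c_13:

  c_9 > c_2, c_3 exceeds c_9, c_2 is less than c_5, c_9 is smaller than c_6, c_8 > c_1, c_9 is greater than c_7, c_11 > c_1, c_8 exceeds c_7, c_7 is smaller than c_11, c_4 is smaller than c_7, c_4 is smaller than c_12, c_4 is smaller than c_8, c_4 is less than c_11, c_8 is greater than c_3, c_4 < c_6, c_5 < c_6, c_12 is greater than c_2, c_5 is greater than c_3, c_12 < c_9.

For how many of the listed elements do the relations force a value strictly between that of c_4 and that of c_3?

The relations place c_4 below c_3. An element lies strictly between them when it is forced above c_4 and also forced below c_3.
Above c_4: {c_7, c_12, c_9, c_8, c_11, c_5, c_6}. Below c_3: {c_7, c_2, c_12, c_9}.
Intersection: {c_7, c_12, c_9} — 3.

3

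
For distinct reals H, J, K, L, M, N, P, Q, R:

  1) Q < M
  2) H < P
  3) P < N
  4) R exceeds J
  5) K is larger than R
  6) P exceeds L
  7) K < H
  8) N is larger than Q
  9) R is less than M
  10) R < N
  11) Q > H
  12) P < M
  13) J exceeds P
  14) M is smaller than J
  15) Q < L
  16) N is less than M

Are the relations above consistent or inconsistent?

inconsistent

Chaining the given relations yields R < K < H < Q < L < P < N < M < J, so R < J. But one relation states J < R. These cannot both hold.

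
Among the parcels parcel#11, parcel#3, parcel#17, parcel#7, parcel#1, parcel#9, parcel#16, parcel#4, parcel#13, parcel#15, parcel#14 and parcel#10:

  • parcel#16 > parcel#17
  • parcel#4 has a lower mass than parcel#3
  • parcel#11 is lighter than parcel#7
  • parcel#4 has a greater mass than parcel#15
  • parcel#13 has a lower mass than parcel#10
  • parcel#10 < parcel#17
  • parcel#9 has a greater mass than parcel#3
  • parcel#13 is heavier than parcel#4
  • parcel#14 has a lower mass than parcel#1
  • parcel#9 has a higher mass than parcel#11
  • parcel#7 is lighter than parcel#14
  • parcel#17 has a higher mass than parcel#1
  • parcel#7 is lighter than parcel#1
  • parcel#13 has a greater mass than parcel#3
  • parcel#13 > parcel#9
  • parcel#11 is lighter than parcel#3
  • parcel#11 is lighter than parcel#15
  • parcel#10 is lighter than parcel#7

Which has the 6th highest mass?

parcel#10

Piecing the relations together gives one ordering: parcel#11 < parcel#15 < parcel#4 < parcel#3 < parcel#9 < parcel#13 < parcel#10 < parcel#7 < parcel#14 < parcel#1 < parcel#17 < parcel#16.
Counting 6 from the largest end gives parcel#10.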